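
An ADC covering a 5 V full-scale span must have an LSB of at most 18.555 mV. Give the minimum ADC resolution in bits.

Number of steps required ≥ 5 V / 18.555 mV = 269.47.
Need 2^N ≥ 269.47; 2^8 = 256, 2^9 = 512.
Minimum N = 9.

9 bits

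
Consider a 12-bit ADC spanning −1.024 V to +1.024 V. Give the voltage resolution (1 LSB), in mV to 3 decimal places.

0.500 mV

Full-scale span = 2.048 V.
LSB = 2.048 / 2^12 = 2.048 / 4096 = 0.0005 V = 0.500 mV.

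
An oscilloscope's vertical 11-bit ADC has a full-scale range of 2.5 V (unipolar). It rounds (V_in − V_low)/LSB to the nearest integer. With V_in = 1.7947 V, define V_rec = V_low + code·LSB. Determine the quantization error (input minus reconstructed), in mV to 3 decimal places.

LSB = 2.5/2^11 = 1.221 mV.
(V_in − V_low)/LSB = (1.7947 − 0)/0.0012207 = 1470.2182 → code 1470 (round).
V_rec = 0 + 1470·0.0012207 = 1.7944336 V.
Error = 1.7947 − 1.7944336 = 0.000266406 V = 0.266 mV.

0.266 mV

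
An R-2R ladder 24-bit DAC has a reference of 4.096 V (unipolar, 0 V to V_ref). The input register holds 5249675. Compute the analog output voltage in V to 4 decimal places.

LSB = 4.096 V / 2^24 = 0.24 µV.
V_out = 0 + 5249675 × 2.44141e-07 V = 1.28166 V.

1.2817 V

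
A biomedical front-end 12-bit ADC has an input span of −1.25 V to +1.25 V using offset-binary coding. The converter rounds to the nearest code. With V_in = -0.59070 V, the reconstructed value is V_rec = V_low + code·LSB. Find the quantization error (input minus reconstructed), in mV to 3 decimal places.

0.120 mV

One LSB is 2.5 V / 4096 = 0.610 mV.
(V_in − V_low)/LSB = (-0.59070 − (−1.25))/0.000610352 = 1080.1971 → code 1080 (round).
Reconstructed: -0.59082031 V.
V_in − V_rec = 0.000120313 V = 0.120 mV.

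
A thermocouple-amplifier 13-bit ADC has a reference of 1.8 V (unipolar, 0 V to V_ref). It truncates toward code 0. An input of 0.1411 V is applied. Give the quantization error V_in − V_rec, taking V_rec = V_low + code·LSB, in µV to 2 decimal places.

Step size: 1.8 V ÷ 2^13 = 219.73 µV.
Scaled input = 642.1618 LSBs, so code = 642.
V_rec = 0 + 642·0.000219727 = 0.14106445 V.
V_in − V_rec = 3.55469e-05 V = 35.55 µV.

35.55 µV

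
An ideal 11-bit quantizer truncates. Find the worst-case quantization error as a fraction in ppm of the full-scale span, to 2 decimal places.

488.28 ppm

Truncating → worst-case error = 1 LSB = V_FS/2^11, so 1e+06/2048 = 488.281 ppm of full scale.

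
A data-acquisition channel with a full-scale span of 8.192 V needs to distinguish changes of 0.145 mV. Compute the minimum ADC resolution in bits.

Number of steps required ≥ 8.192 V / 0.145 mV = 56496.55.
Need 2^N ≥ 56496.55; 2^15 = 32768, 2^16 = 65536.
Minimum N = 16.

16 bits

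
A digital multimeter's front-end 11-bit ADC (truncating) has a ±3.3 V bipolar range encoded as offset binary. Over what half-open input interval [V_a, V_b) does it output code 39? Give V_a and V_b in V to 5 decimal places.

LSB = 6.6/2^11 = 3.223 mV.
V_a = V_low + 39·LSB = -3.17432 V; V_b = V_low + 40·LSB = -3.17109 V.

[-3.17432 V, -3.17109 V)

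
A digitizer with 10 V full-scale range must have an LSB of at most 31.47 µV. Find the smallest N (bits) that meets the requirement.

19 bits

Number of steps required ≥ 10 V / 31.47 µV = 317762.95.
Need 2^N ≥ 317762.95; 2^18 = 262144, 2^19 = 524288.
Minimum N = 19.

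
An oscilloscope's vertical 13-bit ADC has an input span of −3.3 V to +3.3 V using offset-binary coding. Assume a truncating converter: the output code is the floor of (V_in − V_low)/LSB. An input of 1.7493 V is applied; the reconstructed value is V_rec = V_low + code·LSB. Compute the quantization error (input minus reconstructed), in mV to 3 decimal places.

One LSB is 6.6 V / 8192 = 0.806 mV.
Scaled input = 6267.2524 LSBs, so code = 6267.
Code 6267 maps back to (−3.3) + 6267×0.000805664 V = 1.7490967 V.
V_in − V_rec = 0.00020332 V = 0.203 mV.

0.203 mV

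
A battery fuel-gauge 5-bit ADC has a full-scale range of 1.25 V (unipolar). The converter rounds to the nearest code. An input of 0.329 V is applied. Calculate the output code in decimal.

Full-scale span = 1.25 V; LSB = 1.25/2^5 = 39.062 mV.
(V_in − V_low)/LSB = (0.329 − 0) / 0.0390625 = 8.422.
Round → code 8.

code 8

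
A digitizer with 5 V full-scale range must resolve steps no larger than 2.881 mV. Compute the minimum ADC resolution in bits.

11 bits

Number of steps required ≥ 5 V / 2.881 mV = 1735.51.
Need 2^N ≥ 1735.51; 2^10 = 1024, 2^11 = 2048.
Minimum N = 11.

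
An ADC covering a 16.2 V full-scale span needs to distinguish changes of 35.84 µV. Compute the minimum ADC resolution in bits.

19 bits

Number of steps required ≥ 16.2 V / 35.84 µV = 452008.93.
Need 2^N ≥ 452008.93; 2^18 = 262144, 2^19 = 524288.
Minimum N = 19.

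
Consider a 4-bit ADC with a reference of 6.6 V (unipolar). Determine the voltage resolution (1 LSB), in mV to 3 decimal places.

Full-scale span = 6.6 V.
LSB = 6.6 / 2^4 = 6.6 / 16 = 0.4125 V = 412.500 mV.

412.500 mV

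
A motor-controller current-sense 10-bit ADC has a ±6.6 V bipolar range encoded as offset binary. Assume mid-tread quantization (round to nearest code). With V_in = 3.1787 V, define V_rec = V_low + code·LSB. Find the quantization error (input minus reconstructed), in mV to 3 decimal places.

Step size: 13.2 V ÷ 2^10 = 12.891 mV.
Scaled input = 758.5901 LSBs, so code = 759.
V_rec = (−6.6) + 759·0.0128906 = 3.1839844 V.
Error = 3.1787 − 3.1839844 = -0.00528438 V = -5.284 mV.

-5.284 mV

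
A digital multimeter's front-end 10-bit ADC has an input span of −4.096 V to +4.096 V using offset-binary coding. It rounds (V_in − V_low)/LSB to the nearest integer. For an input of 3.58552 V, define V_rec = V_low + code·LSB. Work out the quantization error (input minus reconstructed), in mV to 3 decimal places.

LSB = 8.192/2^10 = 8.000 mV.
(3.58552 − (−4.096))/0.008 = 960.1900; round gives code 960.
Reconstructed: 3.584 V.
Difference: 0.00152 V → 1.520 mV.

1.520 mV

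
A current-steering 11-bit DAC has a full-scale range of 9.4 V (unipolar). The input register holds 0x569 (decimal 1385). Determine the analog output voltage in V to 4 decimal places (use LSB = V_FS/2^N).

6.3569 V

LSB = 9.4 V / 2^11 = 4.590 mV.
Code 0x569 = 1385 decimal.
V_out = 0 + 1385 × 0.00458984 V = 6.35693 V.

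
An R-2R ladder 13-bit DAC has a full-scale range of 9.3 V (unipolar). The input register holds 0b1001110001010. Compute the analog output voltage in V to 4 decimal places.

5.6785 V

LSB = 9.3 V / 2^13 = 1.135 mV.
Code 0b1001110001010 = 5002 decimal.
V_out = 0 + 5002 × 0.00113525 V = 5.67854 V.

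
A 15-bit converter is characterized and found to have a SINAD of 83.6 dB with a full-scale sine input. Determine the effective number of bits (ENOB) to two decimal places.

13.59 bits

ENOB = (SINAD − 1.76) / 6.02 = (83.6 − 1.76)/6.02 = 13.595.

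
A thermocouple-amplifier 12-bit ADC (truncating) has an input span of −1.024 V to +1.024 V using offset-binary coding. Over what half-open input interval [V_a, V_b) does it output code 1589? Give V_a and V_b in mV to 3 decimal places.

[-229.500 mV, -229.000 mV)

LSB = 2.048/2^12 = 0.500 mV.
V_a = V_low + 1589·LSB = -0.2295 V; V_b = V_low + 1590·LSB = -0.229 V.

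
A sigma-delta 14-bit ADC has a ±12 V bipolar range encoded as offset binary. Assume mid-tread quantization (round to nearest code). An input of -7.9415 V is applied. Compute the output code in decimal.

code 2771

LSB = 24 V / 16384 = 1.465 mV.
(-7.9415 − (−12)) / 0.00146484 = 2770.603 LSBs.
So the output code is 2771.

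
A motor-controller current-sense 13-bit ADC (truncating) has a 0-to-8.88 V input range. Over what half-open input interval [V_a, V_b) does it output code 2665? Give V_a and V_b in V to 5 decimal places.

LSB = 8.88/2^13 = 1.084 mV.
V_a = V_low + 2665·LSB = 2.88882 V; V_b = V_low + 2666·LSB = 2.8899 V.

[2.88882 V, 2.88990 V)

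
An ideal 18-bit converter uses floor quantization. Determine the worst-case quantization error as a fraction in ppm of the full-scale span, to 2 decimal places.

Truncating → worst-case error = 1 LSB = V_FS/2^18, so 1e+06/262144 = 3.8147 ppm of full scale.

3.81 ppm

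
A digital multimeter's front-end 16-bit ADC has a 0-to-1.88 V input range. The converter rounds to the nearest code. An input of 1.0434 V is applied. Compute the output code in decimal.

Full-scale span = 1.88 V; LSB = 1.88/2^16 = 28.69 µV.
(1.0434 − 0) / 2.86865e-05 = 36372.480 LSBs.
So the output code is 36372.

code 36372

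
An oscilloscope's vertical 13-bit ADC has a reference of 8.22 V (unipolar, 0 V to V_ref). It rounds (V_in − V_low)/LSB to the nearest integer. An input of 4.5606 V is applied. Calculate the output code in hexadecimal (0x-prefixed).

code 0x11C1 (decimal 4545)

Full-scale span = 8.22 V; LSB = 8.22/2^13 = 1.003 mV.
(V_in − V_low)/LSB = (4.5606 − 0) / 0.00100342 = 4545.065.
So the output code is 4545.
In hexadecimal (0x-prefixed): 0x11C1.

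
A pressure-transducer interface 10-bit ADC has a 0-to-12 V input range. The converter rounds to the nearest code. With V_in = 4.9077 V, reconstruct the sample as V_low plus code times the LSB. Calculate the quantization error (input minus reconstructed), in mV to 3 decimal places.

Step size: 12 V ÷ 2^10 = 11.719 mV.
(V_in − V_low)/LSB = (4.9077 − 0)/0.0117188 = 418.7904 → code 419 (round).
Code 419 maps back to 0 + 419×0.0117188 V = 4.9101562 V.
Difference: -0.00245625 V → -2.456 mV.

-2.456 mV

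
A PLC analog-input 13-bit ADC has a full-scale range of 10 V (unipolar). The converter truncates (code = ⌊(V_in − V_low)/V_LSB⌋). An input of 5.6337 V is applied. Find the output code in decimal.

code 4615

With 8192 levels over 10 V, one step is 1.221 mV.
(V_in − V_low)/LSB = (5.6337 − 0) / 0.0012207 = 4615.127.
⌊·⌋(4615.127) = 4615.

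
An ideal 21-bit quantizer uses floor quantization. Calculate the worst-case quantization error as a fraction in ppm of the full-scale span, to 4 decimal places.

Truncating → worst-case error = 1 LSB = V_FS/2^21, so 1e+06/2097152 = 0.476837 ppm of full scale.

0.4768 ppm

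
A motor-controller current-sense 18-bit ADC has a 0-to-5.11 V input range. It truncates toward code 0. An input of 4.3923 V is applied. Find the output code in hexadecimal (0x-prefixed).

code 0x3702D (decimal 225325)

LSB = 5.11 V / 262144 = 19.49 µV.
(V_in − V_low)/LSB = (4.3923 − 0) / 1.94931e-05 = 225325.850.
So the output code is 225325.
In hexadecimal (0x-prefixed): 0x3702D.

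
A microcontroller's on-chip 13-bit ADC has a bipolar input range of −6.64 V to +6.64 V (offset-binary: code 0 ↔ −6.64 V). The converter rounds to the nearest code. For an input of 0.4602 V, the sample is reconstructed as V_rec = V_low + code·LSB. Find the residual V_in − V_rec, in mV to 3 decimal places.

-0.191 mV

One LSB is 13.28 V / 8192 = 1.621 mV.
(0.4602 − (−6.64))/0.00162109 = 4379.8824; round gives code 4380.
Reconstructed: 0.46039062 V.
V_in − V_rec = -0.000190625 V = -0.191 mV.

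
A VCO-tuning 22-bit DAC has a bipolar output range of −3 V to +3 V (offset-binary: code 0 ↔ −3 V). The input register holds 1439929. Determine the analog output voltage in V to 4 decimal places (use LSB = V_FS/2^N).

-0.9402 V

LSB = 6 V / 2^22 = 1.43 µV.
V_out = (−3) + 1439929 × 1.43051e-06 V = -0.940165 V.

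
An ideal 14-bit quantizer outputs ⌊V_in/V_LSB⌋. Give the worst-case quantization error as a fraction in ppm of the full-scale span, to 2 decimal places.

61.04 ppm

Truncating → worst-case error = 1 LSB = V_FS/2^14, so 1e+06/16384 = 61.0352 ppm of full scale.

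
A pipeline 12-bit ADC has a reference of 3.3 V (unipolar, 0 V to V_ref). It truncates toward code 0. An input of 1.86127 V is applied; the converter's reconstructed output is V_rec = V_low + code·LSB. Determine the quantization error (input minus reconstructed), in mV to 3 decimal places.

0.186 mV

Step size: 3.3 V ÷ 2^12 = 0.806 mV.
(1.86127 − 0)/0.000805664 = 2310.2309; ⌊·⌋ gives code 2310.
Code 2310 maps back to 0 + 2310×0.000805664 V = 1.861084 V.
Difference: 0.000186016 V → 0.186 mV.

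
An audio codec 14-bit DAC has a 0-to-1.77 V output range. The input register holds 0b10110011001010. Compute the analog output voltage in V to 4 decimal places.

1.2387 V

LSB = 1.77 V / 2^14 = 108.03 µV.
Code 0b10110011001010 = 11466 decimal.
V_out = 0 + 11466 × 0.000108032 V = 1.2387 V.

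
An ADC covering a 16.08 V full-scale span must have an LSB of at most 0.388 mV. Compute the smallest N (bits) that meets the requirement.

16 bits

Number of steps required ≥ 16.08 V / 0.388 mV = 41443.30.
Need 2^N ≥ 41443.30; 2^15 = 32768, 2^16 = 65536.
Minimum N = 16.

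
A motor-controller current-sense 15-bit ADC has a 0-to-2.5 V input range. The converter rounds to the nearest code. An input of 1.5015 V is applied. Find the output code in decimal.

Full-scale span = 2.5 V; LSB = 2.5/2^15 = 76.29 µV.
Input sits at 19680.461 steps above V_low.
So the output code is 19680.

code 19680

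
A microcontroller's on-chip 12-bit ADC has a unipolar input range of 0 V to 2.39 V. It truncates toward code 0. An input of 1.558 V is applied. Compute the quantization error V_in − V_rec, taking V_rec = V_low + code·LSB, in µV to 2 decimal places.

One LSB is 2.39 V / 4096 = 0.583 mV.
(V_in − V_low)/LSB = (1.558 − 0)/0.000583496 = 2670.1121 → code 2670 (floor).
Reconstructed: 1.5579346 V.
Error = 1.558 − 1.5579346 = 6.54297e-05 V = 65.43 µV.

65.43 µV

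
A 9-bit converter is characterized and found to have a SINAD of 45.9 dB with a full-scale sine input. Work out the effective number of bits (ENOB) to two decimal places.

7.33 bits

ENOB = (SINAD − 1.76) / 6.02 = (45.9 − 1.76)/6.02 = 7.332.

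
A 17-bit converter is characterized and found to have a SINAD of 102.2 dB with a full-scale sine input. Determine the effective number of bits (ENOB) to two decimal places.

ENOB = (SINAD − 1.76) / 6.02 = (102.2 − 1.76)/6.02 = 16.684.

16.68 bits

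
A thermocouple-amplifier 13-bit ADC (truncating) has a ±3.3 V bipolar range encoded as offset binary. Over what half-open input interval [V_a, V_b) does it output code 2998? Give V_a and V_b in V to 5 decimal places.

[-0.88462 V, -0.88381 V)

LSB = 6.6/2^13 = 0.806 mV.
V_a = V_low + 2998·LSB = -0.884619 V; V_b = V_low + 2999·LSB = -0.883813 V.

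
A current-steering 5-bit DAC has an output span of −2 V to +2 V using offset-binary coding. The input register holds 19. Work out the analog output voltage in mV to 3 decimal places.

375.000 mV

LSB = 4 V / 2^5 = 125.000 mV.
V_out = (−2) + 19 × 0.125 V = 0.375 V.
= 375.000 mV.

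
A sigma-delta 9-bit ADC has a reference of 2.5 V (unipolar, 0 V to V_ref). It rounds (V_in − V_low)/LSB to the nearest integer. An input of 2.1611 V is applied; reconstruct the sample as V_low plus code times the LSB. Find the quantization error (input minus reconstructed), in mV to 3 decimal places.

Step size: 2.5 V ÷ 2^9 = 4.883 mV.
(V_in − V_low)/LSB = (2.1611 − 0)/0.00488281 = 442.5933 → code 443 (round).
Reconstructed: 2.1630859 V.
V_in − V_rec = -0.00198594 V = -1.986 mV.

-1.986 mV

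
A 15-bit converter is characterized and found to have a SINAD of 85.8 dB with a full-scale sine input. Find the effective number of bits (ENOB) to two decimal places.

ENOB = (SINAD − 1.76) / 6.02 = (85.8 − 1.76)/6.02 = 13.960.

13.96 bits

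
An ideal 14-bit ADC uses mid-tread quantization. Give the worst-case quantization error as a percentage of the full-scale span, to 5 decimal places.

0.00305 %

Rounding → worst-case error = ½ LSB = V_FS/2^15, so 100/32768 = 0.00305176 % of full scale.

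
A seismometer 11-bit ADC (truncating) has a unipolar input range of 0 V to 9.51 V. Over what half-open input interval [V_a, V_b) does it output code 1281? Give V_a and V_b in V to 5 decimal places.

[5.94839 V, 5.95304 V)

LSB = 9.51/2^11 = 4.644 mV.
V_a = V_low + 1281·LSB = 5.94839 V; V_b = V_low + 1282·LSB = 5.95304 V.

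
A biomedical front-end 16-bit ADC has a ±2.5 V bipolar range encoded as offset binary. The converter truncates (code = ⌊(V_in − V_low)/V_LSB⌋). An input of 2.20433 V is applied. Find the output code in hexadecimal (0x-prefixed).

code 0xF0DC (decimal 61660)

LSB = 5 V / 65536 = 76.29 µV.
Input sits at 61660.594 steps above V_low.
⌊·⌋(61660.594) = 61660.
In hexadecimal (0x-prefixed): 0xF0DC.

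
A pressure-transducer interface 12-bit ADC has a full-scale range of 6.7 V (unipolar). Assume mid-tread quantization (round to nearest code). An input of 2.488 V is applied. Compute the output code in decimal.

code 1521

LSB = 6.7 V / 4096 = 1.636 mV.
Input sits at 1521.022 steps above V_low.
Round → code 1521.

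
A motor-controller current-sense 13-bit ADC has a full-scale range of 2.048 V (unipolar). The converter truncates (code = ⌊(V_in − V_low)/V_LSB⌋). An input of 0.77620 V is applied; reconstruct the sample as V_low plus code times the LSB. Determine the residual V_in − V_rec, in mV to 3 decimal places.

0.200 mV

Step size: 2.048 V ÷ 2^13 = 250.00 µV.
Scaled input = 3104.8000 LSBs, so code = 3104.
Reconstructed: 0.776 V.
Difference: 0.0002 V → 0.200 mV.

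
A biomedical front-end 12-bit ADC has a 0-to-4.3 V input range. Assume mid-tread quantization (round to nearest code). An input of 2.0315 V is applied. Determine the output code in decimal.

With 4096 levels over 4.3 V, one step is 1.050 mV.
Input sits at 1935.122 steps above V_low.
Round → code 1935.

code 1935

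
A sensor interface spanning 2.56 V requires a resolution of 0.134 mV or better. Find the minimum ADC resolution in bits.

Number of steps required ≥ 2.56 V / 0.134 mV = 19104.48.
Need 2^N ≥ 19104.48; 2^14 = 16384, 2^15 = 32768.
Minimum N = 15.

15 bits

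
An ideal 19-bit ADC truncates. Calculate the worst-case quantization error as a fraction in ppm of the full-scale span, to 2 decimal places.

Truncating → worst-case error = 1 LSB = V_FS/2^19, so 1e+06/524288 = 1.90735 ppm of full scale.

1.91 ppm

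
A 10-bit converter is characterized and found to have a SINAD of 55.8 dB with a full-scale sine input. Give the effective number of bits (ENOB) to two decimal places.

ENOB = (SINAD − 1.76) / 6.02 = (55.8 − 1.76)/6.02 = 8.977.

8.98 bits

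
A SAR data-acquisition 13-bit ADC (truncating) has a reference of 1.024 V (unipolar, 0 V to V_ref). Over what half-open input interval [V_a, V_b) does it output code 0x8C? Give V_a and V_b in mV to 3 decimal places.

[17.500 mV, 17.625 mV)

LSB = 1.024/2^13 = 125.00 µV.
Code 0x8C = 140 decimal.
V_a = V_low + 140·LSB = 0.0175 V; V_b = V_low + 141·LSB = 0.017625 V.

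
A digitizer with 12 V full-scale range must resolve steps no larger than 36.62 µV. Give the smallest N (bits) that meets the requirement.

19 bits

Number of steps required ≥ 12 V / 36.62 µV = 327689.79.
Need 2^N ≥ 327689.79; 2^18 = 262144, 2^19 = 524288.
Minimum N = 19.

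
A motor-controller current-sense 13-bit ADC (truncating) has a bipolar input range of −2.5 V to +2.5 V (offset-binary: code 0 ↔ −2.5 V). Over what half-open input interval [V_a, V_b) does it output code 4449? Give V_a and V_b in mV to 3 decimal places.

[215.454 mV, 216.064 mV)

LSB = 5/2^13 = 0.610 mV.
V_a = V_low + 4449·LSB = 0.215454 V; V_b = V_low + 4450·LSB = 0.216064 V.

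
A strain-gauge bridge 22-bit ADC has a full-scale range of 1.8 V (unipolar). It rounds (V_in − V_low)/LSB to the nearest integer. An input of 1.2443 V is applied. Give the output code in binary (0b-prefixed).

With 4194304 levels over 1.8 V, one step is 0.43 µV.
(1.2443 − 0) / 4.29153e-07 = 2899429.148 LSBs.
So the output code is 2899429.
In binary (0b-prefixed): 0b1011000011110111100101.

code 0b1011000011110111100101 (decimal 2899429)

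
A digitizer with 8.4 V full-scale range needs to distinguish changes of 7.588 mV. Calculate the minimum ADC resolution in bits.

11 bits

Number of steps required ≥ 8.4 V / 7.588 mV = 1107.01.
Need 2^N ≥ 1107.01; 2^10 = 1024, 2^11 = 2048.
Minimum N = 11.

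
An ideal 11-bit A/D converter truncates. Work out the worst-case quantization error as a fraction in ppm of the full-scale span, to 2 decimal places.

488.28 ppm

Truncating → worst-case error = 1 LSB = V_FS/2^11, so 1e+06/2048 = 488.281 ppm of full scale.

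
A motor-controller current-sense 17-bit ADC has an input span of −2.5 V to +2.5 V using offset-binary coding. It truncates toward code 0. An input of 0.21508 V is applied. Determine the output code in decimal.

code 71174

LSB = 5 V / 131072 = 38.15 µV.
(V_in − V_low)/LSB = (0.21508 − (−2.5)) / 3.8147e-05 = 71174.193.
So the output code is 71174.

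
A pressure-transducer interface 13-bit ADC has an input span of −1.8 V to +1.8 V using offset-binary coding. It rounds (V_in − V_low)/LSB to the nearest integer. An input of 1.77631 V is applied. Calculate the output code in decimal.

code 8138

Full-scale span = 3.6 V; LSB = 3.6/2^13 = 439.45 µV.
(V_in − V_low)/LSB = (1.77631 − (−1.8)) / 0.000439453 = 8138.092.
Round → code 8138.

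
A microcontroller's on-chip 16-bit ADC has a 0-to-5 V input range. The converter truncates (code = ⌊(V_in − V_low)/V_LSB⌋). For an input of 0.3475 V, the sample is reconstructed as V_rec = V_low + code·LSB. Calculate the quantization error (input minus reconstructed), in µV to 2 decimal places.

LSB = 5/2^16 = 76.29 µV.
Scaled input = 4554.7520 LSBs, so code = 4554.
Code 4554 maps back to 0 + 4554×7.62939e-05 V = 0.34744263 V.
Error = 0.3475 − 0.34744263 = 5.7373e-05 V = 57.37 µV.

57.37 µV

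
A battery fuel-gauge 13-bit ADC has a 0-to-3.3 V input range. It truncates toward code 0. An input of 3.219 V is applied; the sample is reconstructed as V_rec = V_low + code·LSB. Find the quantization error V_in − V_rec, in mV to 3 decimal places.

0.372 mV

LSB = 3.3/2^13 = 402.83 µV.
(V_in − V_low)/LSB = (3.219 − 0)/0.000402832 = 7990.9236 → code 7990 (floor).
V_rec = 0 + 7990·0.000402832 = 3.2186279 V.
Difference: 0.00037207 V → 0.372 mV.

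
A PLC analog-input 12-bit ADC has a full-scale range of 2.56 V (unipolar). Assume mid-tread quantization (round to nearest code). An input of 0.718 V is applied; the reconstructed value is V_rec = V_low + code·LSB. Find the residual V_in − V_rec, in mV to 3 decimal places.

-0.125 mV

LSB = 2.56/2^12 = 0.625 mV.
(0.718 − 0)/0.000625 = 1148.8000; round gives code 1149.
V_rec = 0 + 1149·0.000625 = 0.718125 V.
V_in − V_rec = -0.000125 V = -0.125 mV.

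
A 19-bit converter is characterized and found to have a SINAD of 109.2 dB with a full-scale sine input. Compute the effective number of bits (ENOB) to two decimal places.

ENOB = (SINAD − 1.76) / 6.02 = (109.2 − 1.76)/6.02 = 17.847.

17.85 bits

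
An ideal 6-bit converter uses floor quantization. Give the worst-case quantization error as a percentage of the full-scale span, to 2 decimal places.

Truncating → worst-case error = 1 LSB = V_FS/2^6, so 100/64 = 1.5625 % of full scale.

1.56 %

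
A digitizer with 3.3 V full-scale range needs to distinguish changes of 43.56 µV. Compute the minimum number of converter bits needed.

17 bits

Number of steps required ≥ 3.3 V / 43.56 µV = 75757.58.
Need 2^N ≥ 75757.58; 2^16 = 65536, 2^17 = 131072.
Minimum N = 17.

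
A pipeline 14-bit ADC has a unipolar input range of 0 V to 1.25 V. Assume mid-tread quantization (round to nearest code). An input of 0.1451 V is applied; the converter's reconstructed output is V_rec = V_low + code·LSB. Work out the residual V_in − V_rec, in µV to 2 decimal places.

One LSB is 1.25 V / 16384 = 76.29 µV.
(0.1451 − 0)/7.62939e-05 = 1901.8547; round gives code 1902.
Code 1902 maps back to 0 + 1902×7.62939e-05 V = 0.14511108 V.
Difference: -1.1084e-05 V → -11.08 µV.

-11.08 µV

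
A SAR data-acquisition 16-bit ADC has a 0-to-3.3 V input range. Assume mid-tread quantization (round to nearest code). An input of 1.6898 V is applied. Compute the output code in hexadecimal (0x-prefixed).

LSB = 3.3 V / 65536 = 50.35 µV.
Input sits at 33558.404 steps above V_low.
Round → code 33558.
In hexadecimal (0x-prefixed): 0x8316.

code 0x8316 (decimal 33558)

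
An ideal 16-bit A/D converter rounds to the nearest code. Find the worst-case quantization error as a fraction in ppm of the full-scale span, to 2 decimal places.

7.63 ppm

Rounding → worst-case error = ½ LSB = V_FS/2^17, so 1e+06/131072 = 7.62939 ppm of full scale.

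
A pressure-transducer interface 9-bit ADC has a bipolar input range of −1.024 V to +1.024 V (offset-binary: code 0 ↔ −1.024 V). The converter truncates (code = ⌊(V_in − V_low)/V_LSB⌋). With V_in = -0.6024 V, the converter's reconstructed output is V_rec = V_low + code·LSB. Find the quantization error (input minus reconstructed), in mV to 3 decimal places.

Step size: 2.048 V ÷ 2^9 = 4.000 mV.
(-0.6024 − (−1.024))/0.004 = 105.4000; ⌊·⌋ gives code 105.
Code 105 maps back to (−1.024) + 105×0.004 V = -0.604 V.
Difference: 0.0016 V → 1.600 mV.

1.600 mV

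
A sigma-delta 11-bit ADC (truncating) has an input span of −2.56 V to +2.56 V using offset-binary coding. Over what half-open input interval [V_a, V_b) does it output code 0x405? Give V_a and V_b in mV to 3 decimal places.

[12.500 mV, 15.000 mV)

LSB = 5.12/2^11 = 2.500 mV.
Code 0x405 = 1029 decimal.
V_a = V_low + 1029·LSB = 0.0125 V; V_b = V_low + 1030·LSB = 0.015 V.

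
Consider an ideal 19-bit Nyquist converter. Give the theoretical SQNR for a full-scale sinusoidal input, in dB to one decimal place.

116.1 dB

SNR ≈ 6.02·N + 1.76 dB = 6.02·19 + 1.76 = 116.14 dB.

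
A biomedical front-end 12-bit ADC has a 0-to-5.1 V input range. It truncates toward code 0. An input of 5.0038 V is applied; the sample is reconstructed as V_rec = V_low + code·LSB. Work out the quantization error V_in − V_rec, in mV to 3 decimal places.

LSB = 5.1/2^12 = 1.245 mV.
Scaled input = 4018.7382 LSBs, so code = 4018.
Code 4018 maps back to 0 + 4018×0.00124512 V = 5.0028809 V.
Error = 5.0038 − 5.0028809 = 0.000919141 V = 0.919 mV.

0.919 mV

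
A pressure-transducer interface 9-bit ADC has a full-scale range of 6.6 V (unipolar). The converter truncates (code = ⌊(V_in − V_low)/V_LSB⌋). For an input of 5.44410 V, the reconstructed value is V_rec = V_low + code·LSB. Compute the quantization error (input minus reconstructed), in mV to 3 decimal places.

4.256 mV

Step size: 6.6 V ÷ 2^9 = 12.891 mV.
Scaled input = 422.3302 LSBs, so code = 422.
Code 422 maps back to 0 + 422×0.0128906 V = 5.4398437 V.
V_in − V_rec = 0.00425625 V = 4.256 mV.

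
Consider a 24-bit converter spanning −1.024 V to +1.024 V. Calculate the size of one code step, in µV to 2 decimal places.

0.12 µV

Full-scale span = 2.048 V.
LSB = 2.048 / 2^24 = 2.048 / 16777216 = 1.2207e-07 V = 0.12 µV.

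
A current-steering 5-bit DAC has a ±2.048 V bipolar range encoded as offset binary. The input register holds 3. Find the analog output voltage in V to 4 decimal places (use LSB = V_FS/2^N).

LSB = 4.096 V / 2^5 = 128.000 mV.
V_out = (−2.048) + 3 × 0.128 V = -1.664 V.

-1.6640 V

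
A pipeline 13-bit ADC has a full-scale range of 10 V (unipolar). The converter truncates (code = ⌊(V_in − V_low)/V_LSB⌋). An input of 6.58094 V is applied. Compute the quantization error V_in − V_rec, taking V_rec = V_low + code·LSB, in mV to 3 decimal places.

LSB = 10/2^13 = 1.221 mV.
(6.58094 − 0)/0.0012207 = 5391.1060; ⌊·⌋ gives code 5391.
V_rec = 0 + 5391·0.0012207 = 6.5808105 V.
V_in − V_rec = 0.000129453 V = 0.129 mV.

0.129 mV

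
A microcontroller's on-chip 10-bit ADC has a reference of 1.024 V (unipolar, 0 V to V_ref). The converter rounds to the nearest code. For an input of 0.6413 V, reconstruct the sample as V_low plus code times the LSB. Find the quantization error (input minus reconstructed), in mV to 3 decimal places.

One LSB is 1.024 V / 1024 = 1.000 mV.
(V_in − V_low)/LSB = (0.6413 − 0)/0.001 = 641.3000 → code 641 (round).
V_rec = 0 + 641·0.001 = 0.641 V.
Difference: 0.0003 V → 0.300 mV.

0.300 mV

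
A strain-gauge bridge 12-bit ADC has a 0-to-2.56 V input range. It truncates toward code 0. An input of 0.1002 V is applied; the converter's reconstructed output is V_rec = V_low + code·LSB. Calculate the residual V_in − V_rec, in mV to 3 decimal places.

0.200 mV

Step size: 2.56 V ÷ 2^12 = 0.625 mV.
(V_in − V_low)/LSB = (0.1002 − 0)/0.000625 = 160.3200 → code 160 (floor).
Reconstructed: 0.1 V.
Difference: 0.0002 V → 0.200 mV.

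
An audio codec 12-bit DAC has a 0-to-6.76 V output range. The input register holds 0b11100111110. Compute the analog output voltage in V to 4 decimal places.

3.0598 V

LSB = 6.76 V / 2^12 = 1.650 mV.
Code 0b11100111110 = 1854 decimal.
V_out = 0 + 1854 × 0.00165039 V = 3.05982 V.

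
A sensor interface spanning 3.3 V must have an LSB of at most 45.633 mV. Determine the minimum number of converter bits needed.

7 bits

Number of steps required ≥ 3.3 V / 45.633 mV = 72.32.
Need 2^N ≥ 72.32; 2^6 = 64, 2^7 = 128.
Minimum N = 7.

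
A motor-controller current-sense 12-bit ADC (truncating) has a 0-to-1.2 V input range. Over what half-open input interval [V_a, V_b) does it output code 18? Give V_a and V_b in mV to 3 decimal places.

[5.273 mV, 5.566 mV)

LSB = 1.2/2^12 = 292.97 µV.
V_a = V_low + 18·LSB = 0.00527344 V; V_b = V_low + 19·LSB = 0.00556641 V.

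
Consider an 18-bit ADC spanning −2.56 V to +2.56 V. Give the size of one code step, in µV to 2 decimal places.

19.53 µV

Full-scale span = 5.12 V.
LSB = 5.12 / 2^18 = 5.12 / 262144 = 1.95313e-05 V = 19.53 µV.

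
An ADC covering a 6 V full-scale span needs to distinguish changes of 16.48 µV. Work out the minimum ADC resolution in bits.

19 bits

Number of steps required ≥ 6 V / 16.48 µV = 364077.67.
Need 2^N ≥ 364077.67; 2^18 = 262144, 2^19 = 524288.
Minimum N = 19.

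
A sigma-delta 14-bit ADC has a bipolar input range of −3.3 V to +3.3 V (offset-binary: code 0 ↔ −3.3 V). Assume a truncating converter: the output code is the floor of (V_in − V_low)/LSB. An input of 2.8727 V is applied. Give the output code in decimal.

code 15323

With 16384 levels over 6.6 V, one step is 402.83 µV.
(V_in − V_low)/LSB = (2.8727 − (−3.3)) / 0.000402832 = 15323.260.
So the output code is 15323.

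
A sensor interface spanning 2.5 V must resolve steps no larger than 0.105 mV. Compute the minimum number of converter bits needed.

15 bits

Number of steps required ≥ 2.5 V / 0.105 mV = 23809.52.
Need 2^N ≥ 23809.52; 2^14 = 16384, 2^15 = 32768.
Minimum N = 15.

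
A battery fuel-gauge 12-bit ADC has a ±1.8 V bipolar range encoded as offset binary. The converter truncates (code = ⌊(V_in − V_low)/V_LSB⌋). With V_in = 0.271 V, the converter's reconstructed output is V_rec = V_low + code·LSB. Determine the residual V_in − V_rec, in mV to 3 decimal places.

LSB = 3.6/2^12 = 0.879 mV.
(V_in − V_low)/LSB = (0.271 − (−1.8))/0.000878906 = 2356.3378 → code 2356 (floor).
Reconstructed: 0.27070312 V.
Difference: 0.000296875 V → 0.297 mV.

0.297 mV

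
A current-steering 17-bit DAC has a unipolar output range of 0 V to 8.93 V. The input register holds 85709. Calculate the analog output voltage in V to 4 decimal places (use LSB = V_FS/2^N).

LSB = 8.93 V / 2^17 = 68.13 µV.
V_out = 0 + 85709 × 6.81305e-05 V = 5.8394 V.

5.8394 V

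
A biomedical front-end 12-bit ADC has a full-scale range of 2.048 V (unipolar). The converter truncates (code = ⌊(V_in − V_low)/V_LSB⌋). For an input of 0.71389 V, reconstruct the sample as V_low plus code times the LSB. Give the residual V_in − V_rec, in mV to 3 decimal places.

One LSB is 2.048 V / 4096 = 0.500 mV.
(V_in − V_low)/LSB = (0.71389 − 0)/0.0005 = 1427.7800 → code 1427 (floor).
Code 1427 maps back to 0 + 1427×0.0005 V = 0.7135 V.
V_in − V_rec = 0.00039 V = 0.390 mV.

0.390 mV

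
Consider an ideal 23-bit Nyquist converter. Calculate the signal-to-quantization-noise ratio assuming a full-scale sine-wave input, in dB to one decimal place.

SNR ≈ 6.02·N + 1.76 dB = 6.02·23 + 1.76 = 140.22 dB.

140.2 dB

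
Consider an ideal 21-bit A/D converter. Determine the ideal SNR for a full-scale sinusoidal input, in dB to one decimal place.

SNR ≈ 6.02·N + 1.76 dB = 6.02·21 + 1.76 = 128.18 dB.

128.2 dB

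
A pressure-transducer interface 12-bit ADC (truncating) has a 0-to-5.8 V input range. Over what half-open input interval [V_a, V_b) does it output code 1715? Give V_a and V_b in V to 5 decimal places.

[2.42847 V, 2.42988 V)

LSB = 5.8/2^12 = 1.416 mV.
V_a = V_low + 1715·LSB = 2.42847 V; V_b = V_low + 1716·LSB = 2.42988 V.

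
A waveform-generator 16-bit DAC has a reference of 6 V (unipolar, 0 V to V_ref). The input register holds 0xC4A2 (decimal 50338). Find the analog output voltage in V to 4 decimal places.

LSB = 6 V / 2^16 = 91.55 µV.
Code 0xC4A2 = 50338 decimal.
V_out = 0 + 50338 × 9.15527e-05 V = 4.60858 V.

4.6086 V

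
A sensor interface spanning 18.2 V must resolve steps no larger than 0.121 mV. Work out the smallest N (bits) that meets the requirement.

Number of steps required ≥ 18.2 V / 0.121 mV = 150413.22.
Need 2^N ≥ 150413.22; 2^17 = 131072, 2^18 = 262144.
Minimum N = 18.

18 bits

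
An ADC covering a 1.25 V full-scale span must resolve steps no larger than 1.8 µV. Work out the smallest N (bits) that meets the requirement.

Number of steps required ≥ 1.25 V / 1.8 µV = 694444.44.
Need 2^N ≥ 694444.44; 2^19 = 524288, 2^20 = 1048576.
Minimum N = 20.

20 bits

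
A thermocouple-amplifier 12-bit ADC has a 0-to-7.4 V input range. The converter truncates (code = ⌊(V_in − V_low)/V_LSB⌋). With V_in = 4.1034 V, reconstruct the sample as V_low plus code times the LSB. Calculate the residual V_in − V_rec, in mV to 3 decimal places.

0.519 mV

Step size: 7.4 V ÷ 2^12 = 1.807 mV.
(4.1034 − 0)/0.00180664 = 2271.2874; ⌊·⌋ gives code 2271.
V_rec = 0 + 2271·0.00180664 = 4.1028809 V.
Difference: 0.000519141 V → 0.519 mV.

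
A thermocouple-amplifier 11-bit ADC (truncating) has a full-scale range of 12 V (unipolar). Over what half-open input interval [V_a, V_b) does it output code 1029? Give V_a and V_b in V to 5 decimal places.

LSB = 12/2^11 = 5.859 mV.
V_a = V_low + 1029·LSB = 6.0293 V; V_b = V_low + 1030·LSB = 6.03516 V.

[6.02930 V, 6.03516 V)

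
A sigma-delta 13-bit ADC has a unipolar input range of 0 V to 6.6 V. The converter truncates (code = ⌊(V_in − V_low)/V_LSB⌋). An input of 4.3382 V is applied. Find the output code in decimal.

code 5384

With 8192 levels over 6.6 V, one step is 0.806 mV.
(V_in − V_low)/LSB = (4.3382 − 0) / 0.000805664 = 5384.626.
⌊·⌋(5384.626) = 5384.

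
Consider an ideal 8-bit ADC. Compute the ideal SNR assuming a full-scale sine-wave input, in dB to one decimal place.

SNR ≈ 6.02·N + 1.76 dB = 6.02·8 + 1.76 = 49.92 dB.

49.9 dB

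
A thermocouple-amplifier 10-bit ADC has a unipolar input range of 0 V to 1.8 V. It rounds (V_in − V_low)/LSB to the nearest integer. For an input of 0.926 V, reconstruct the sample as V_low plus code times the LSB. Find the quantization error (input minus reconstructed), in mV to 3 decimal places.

One LSB is 1.8 V / 1024 = 1.758 mV.
(V_in − V_low)/LSB = (0.926 − 0)/0.00175781 = 526.7911 → code 527 (round).
Reconstructed: 0.92636719 V.
V_in − V_rec = -0.000367188 V = -0.367 mV.

-0.367 mV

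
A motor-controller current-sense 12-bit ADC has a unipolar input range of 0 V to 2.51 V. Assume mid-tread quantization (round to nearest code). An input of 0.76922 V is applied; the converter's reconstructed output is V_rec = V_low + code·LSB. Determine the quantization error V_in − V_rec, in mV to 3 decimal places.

LSB = 2.51/2^12 = 0.613 mV.
Scaled input = 1255.2690 LSBs, so code = 1255.
Code 1255 maps back to 0 + 1255×0.000612793 V = 0.76905518 V.
Difference: 0.000164824 V → 0.165 mV.

0.165 mV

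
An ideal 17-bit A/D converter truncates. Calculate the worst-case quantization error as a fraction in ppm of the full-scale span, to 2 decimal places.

Truncating → worst-case error = 1 LSB = V_FS/2^17, so 1e+06/131072 = 7.62939 ppm of full scale.

7.63 ppm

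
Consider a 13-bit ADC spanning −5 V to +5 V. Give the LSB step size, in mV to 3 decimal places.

1.221 mV

Full-scale span = 10 V.
LSB = 10 / 2^13 = 10 / 8192 = 0.0012207 V = 1.221 mV.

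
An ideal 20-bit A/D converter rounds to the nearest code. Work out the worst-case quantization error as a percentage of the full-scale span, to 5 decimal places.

0.00005 %

Rounding → worst-case error = ½ LSB = V_FS/2^21, so 100/2097152 = 4.76837e-05 % of full scale.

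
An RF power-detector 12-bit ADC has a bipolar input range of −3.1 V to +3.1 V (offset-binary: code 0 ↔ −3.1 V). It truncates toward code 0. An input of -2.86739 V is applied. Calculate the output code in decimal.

code 153

With 4096 levels over 6.2 V, one step is 1.514 mV.
(-2.86739 − (−3.1)) / 0.00151367 = 153.673 LSBs.
Floor → code 153.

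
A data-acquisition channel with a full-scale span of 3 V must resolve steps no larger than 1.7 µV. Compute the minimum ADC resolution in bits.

21 bits

Number of steps required ≥ 3 V / 1.7 µV = 1764705.88.
Need 2^N ≥ 1764705.88; 2^20 = 1048576, 2^21 = 2097152.
Minimum N = 21.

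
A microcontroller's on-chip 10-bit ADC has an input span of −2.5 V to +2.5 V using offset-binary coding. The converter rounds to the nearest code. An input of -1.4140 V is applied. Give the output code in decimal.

code 222

LSB = 5 V / 1024 = 4.883 mV.
(-1.4140 − (−2.5)) / 0.00488281 = 222.413 LSBs.
So the output code is 222.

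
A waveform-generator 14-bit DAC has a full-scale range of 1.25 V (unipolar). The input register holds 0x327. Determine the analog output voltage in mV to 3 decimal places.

61.569 mV

LSB = 1.25 V / 2^14 = 76.29 µV.
Code 0x327 = 807 decimal.
V_out = 0 + 807 × 7.62939e-05 V = 0.0615692 V.
= 61.569 mV.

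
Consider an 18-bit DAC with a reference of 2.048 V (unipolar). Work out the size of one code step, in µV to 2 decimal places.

Full-scale span = 2.048 V.
LSB = 2.048 / 2^18 = 2.048 / 262144 = 7.8125e-06 V = 7.81 µV.

7.81 µV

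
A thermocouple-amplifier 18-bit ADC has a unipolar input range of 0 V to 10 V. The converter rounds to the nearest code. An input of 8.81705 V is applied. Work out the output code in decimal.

code 231134

Full-scale span = 10 V; LSB = 10/2^18 = 38.15 µV.
(8.81705 − 0) / 3.8147e-05 = 231133.676 LSBs.
Round → code 231134.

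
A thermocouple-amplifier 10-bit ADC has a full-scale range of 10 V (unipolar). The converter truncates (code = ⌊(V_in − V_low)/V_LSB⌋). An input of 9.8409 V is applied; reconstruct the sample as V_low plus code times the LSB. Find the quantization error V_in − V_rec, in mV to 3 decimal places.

Step size: 10 V ÷ 2^10 = 9.766 mV.
Scaled input = 1007.7082 LSBs, so code = 1007.
V_rec = 0 + 1007·0.00976562 = 9.8339844 V.
Error = 9.8409 − 9.8339844 = 0.00691562 V = 6.916 mV.

6.916 mV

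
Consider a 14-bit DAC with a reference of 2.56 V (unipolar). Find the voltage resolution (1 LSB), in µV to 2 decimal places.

Full-scale span = 2.56 V.
LSB = 2.56 / 2^14 = 2.56 / 16384 = 0.00015625 V = 156.25 µV.

156.25 µV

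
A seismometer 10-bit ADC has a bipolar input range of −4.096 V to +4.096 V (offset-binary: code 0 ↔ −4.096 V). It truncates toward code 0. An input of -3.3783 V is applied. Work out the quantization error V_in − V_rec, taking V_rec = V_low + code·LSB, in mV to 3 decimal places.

Step size: 8.192 V ÷ 2^10 = 8.000 mV.
(V_in − V_low)/LSB = (-3.3783 − (−4.096))/0.008 = 89.7125 → code 89 (floor).
V_rec = (−4.096) + 89·0.008 = -3.384 V.
Difference: 0.0057 V → 5.700 mV.

5.700 mV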